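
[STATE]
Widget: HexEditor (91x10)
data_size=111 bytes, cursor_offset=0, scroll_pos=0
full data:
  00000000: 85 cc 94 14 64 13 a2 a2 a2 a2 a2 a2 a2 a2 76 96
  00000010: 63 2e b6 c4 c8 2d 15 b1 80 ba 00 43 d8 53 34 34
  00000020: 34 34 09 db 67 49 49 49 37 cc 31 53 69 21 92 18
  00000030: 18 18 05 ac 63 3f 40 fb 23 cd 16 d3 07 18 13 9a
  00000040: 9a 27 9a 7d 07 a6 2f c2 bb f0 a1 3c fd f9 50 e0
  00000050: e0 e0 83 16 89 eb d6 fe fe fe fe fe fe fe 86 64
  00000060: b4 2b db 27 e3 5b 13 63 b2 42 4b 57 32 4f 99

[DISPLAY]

00000000  85 cc 94 14 64 13 a2 a2  a2 a2 a2 a2 a2 a2 76 96  |....d.........v.|             
00000010  63 2e b6 c4 c8 2d 15 b1  80 ba 00 43 d8 53 34 34  |c....-.....C.S44|             
00000020  34 34 09 db 67 49 49 49  37 cc 31 53 69 21 92 18  |44..gIII7.1Si!..|             
00000030  18 18 05 ac 63 3f 40 fb  23 cd 16 d3 07 18 13 9a  |....c?@.#.......|             
00000040  9a 27 9a 7d 07 a6 2f c2  bb f0 a1 3c fd f9 50 e0  |.'.}../....<..P.|             
00000050  e0 e0 83 16 89 eb d6 fe  fe fe fe fe fe fe 86 64  |...............d|             
00000060  b4 2b db 27 e3 5b 13 63  b2 42 4b 57 32 4f 99     |.+.'.[.c.BKW2O. |             
                                                                                           
                                                                                           
                                                                                           


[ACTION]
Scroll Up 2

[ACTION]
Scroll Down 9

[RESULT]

00000060  b4 2b db 27 e3 5b 13 63  b2 42 4b 57 32 4f 99     |.+.'.[.c.BKW2O. |             
                                                                                           
                                                                                           
                                                                                           
                                                                                           
                                                                                           
                                                                                           
                                                                                           
                                                                                           
                                                                                           


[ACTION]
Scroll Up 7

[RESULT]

00000000  85 cc 94 14 64 13 a2 a2  a2 a2 a2 a2 a2 a2 76 96  |....d.........v.|             
00000010  63 2e b6 c4 c8 2d 15 b1  80 ba 00 43 d8 53 34 34  |c....-.....C.S44|             
00000020  34 34 09 db 67 49 49 49  37 cc 31 53 69 21 92 18  |44..gIII7.1Si!..|             
00000030  18 18 05 ac 63 3f 40 fb  23 cd 16 d3 07 18 13 9a  |....c?@.#.......|             
00000040  9a 27 9a 7d 07 a6 2f c2  bb f0 a1 3c fd f9 50 e0  |.'.}../....<..P.|             
00000050  e0 e0 83 16 89 eb d6 fe  fe fe fe fe fe fe 86 64  |...............d|             
00000060  b4 2b db 27 e3 5b 13 63  b2 42 4b 57 32 4f 99     |.+.'.[.c.BKW2O. |             
                                                                                           
                                                                                           
                                                                                           


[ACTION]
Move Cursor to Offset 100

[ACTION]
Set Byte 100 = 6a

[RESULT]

00000000  85 cc 94 14 64 13 a2 a2  a2 a2 a2 a2 a2 a2 76 96  |....d.........v.|             
00000010  63 2e b6 c4 c8 2d 15 b1  80 ba 00 43 d8 53 34 34  |c....-.....C.S44|             
00000020  34 34 09 db 67 49 49 49  37 cc 31 53 69 21 92 18  |44..gIII7.1Si!..|             
00000030  18 18 05 ac 63 3f 40 fb  23 cd 16 d3 07 18 13 9a  |....c?@.#.......|             
00000040  9a 27 9a 7d 07 a6 2f c2  bb f0 a1 3c fd f9 50 e0  |.'.}../....<..P.|             
00000050  e0 e0 83 16 89 eb d6 fe  fe fe fe fe fe fe 86 64  |...............d|             
00000060  b4 2b db 27 6A 5b 13 63  b2 42 4b 57 32 4f 99     |.+.'j[.c.BKW2O. |             
                                                                                           
                                                                                           
                                                                                           


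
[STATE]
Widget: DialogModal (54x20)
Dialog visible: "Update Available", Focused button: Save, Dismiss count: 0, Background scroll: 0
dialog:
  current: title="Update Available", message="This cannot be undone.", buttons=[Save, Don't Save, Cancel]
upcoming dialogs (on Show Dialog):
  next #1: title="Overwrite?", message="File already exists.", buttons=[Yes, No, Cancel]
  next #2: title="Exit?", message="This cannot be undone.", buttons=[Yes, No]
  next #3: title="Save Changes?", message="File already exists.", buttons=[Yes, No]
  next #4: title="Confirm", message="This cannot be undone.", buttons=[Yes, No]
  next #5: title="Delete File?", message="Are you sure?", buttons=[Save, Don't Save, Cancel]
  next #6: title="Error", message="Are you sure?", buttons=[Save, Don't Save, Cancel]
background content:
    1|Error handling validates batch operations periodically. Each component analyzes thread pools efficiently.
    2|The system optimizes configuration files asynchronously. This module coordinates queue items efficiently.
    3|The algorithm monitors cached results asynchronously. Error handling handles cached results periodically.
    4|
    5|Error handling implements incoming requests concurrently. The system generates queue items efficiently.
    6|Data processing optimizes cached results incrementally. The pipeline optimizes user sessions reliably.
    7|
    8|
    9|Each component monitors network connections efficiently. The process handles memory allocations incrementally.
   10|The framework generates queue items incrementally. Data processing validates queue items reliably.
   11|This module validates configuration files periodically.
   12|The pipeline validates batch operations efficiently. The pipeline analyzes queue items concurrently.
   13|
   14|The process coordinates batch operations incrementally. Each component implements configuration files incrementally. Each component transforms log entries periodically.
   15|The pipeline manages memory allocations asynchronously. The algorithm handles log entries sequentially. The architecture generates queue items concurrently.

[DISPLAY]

Error handling validates batch operations periodically
The system optimizes configuration files asynchronousl
The algorithm monitors cached results asynchronously. 
                                                      
Error handling implements incoming requests concurrent
Data processing optimizes cached results incrementally
                                                      
           ┌──────────────────────────────┐           
Each compon│       Update Available       │ efficientl
The framewo│    This cannot be undone.    │ntally. Dat
This module│ [Save]  Don't Save   Cancel  │eriodically
The pipelin└──────────────────────────────┘iciently. T
                                                      
The process coordinates batch operations incrementally
The pipeline manages memory allocations asynchronously
                                                      
                                                      
                                                      
                                                      
                                                      


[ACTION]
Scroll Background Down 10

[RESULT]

This module validates configuration files periodically
The pipeline validates batch operations efficiently. T
                                                      
The process coordinates batch operations incrementally
The pipeline manages memory allocations asynchronously
                                                      
                                                      
           ┌──────────────────────────────┐           
           │       Update Available       │           
           │    This cannot be undone.    │           
           │ [Save]  Don't Save   Cancel  │           
           └──────────────────────────────┘           
                                                      
                                                      
                                                      
                                                      
                                                      
                                                      
                                                      
                                                      


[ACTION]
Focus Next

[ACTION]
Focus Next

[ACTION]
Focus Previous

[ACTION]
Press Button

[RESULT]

This module validates configuration files periodically
The pipeline validates batch operations efficiently. T
                                                      
The process coordinates batch operations incrementally
The pipeline manages memory allocations asynchronously
                                                      
                                                      
                                                      
                                                      
                                                      
                                                      
                                                      
                                                      
                                                      
                                                      
                                                      
                                                      
                                                      
                                                      
                                                      


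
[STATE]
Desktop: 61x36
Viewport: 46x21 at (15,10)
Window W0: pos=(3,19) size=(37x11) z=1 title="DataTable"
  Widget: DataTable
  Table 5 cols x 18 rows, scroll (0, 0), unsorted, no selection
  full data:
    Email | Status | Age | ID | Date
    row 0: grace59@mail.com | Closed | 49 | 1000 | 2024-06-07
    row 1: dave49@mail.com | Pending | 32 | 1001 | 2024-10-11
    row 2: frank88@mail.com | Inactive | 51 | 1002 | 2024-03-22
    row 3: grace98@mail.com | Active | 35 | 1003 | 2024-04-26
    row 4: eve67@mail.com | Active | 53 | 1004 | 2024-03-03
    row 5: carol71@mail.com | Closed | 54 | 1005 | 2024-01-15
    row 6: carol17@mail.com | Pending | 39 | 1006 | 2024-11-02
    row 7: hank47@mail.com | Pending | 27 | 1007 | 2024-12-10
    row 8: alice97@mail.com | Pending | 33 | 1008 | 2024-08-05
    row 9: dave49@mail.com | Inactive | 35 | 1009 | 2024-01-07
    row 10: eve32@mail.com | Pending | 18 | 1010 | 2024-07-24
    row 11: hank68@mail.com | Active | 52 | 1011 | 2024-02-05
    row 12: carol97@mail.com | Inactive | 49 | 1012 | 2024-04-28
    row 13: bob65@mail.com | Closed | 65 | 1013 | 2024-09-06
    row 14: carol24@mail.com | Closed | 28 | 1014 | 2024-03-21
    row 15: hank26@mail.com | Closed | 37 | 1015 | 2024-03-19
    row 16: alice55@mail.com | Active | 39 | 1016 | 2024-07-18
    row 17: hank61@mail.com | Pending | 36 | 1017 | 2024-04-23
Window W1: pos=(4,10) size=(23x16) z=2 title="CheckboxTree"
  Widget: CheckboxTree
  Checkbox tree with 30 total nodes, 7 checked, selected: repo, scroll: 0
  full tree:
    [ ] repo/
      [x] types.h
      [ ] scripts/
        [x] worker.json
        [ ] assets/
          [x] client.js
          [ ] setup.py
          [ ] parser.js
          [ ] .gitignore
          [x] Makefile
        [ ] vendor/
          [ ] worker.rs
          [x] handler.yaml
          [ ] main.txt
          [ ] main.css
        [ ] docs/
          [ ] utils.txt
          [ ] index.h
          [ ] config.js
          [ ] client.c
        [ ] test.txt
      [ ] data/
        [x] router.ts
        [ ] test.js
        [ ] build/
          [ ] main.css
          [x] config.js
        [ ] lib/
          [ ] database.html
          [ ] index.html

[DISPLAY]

━━━━━━━━━━━┓                                  
ree        ┃                                  
───────────┨                                  
           ┃                                  
es.h       ┃                                  
ipts/      ┃                                  
orker.json ┃                                  
ssets/     ┃                                  
 client.js ┃                                  
 setup.py  ┃━━━━━━━━━━━━┓                     
 parser.js ┃            ┃                     
 .gitignore┃────────────┨                     
 Makefile  ┃  │Age│ID  │┃                     
endor/     ┃──┼───┼────┼┃                     
 worker.rs ┃  │49 │1000│┃                     
━━━━━━━━━━━┛g │32 │1001│┃                     
l.com│Inactive│51 │1002│┃                     
l.com│Active  │35 │1003│┃                     
com  │Active  │53 │1004│┃                     
━━━━━━━━━━━━━━━━━━━━━━━━┛                     
                                              


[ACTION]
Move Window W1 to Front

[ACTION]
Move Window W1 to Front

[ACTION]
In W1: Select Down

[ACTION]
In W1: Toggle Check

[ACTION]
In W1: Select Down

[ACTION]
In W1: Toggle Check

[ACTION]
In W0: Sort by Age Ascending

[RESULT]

━━━━━━━━━━━┓                                  
ree        ┃                                  
───────────┨                                  
           ┃                                  
es.h       ┃                                  
ipts/      ┃                                  
orker.json ┃                                  
ssets/     ┃                                  
 client.js ┃                                  
 setup.py  ┃━━━━━━━━━━━━┓                     
 parser.js ┃            ┃                     
 .gitignore┃────────────┨                     
 Makefile  ┃  │Ag▲│ID  │┃                     
endor/     ┃──┼───┼────┼┃                     
 worker.rs ┃g │18 │1010│┃                     
━━━━━━━━━━━┛g │27 │1007│┃                     
l.com│Closed  │28 │1014│┃                     
.com │Pending │32 │1001│┃                     
l.com│Pending │33 │1008│┃                     
━━━━━━━━━━━━━━━━━━━━━━━━┛                     
                                              


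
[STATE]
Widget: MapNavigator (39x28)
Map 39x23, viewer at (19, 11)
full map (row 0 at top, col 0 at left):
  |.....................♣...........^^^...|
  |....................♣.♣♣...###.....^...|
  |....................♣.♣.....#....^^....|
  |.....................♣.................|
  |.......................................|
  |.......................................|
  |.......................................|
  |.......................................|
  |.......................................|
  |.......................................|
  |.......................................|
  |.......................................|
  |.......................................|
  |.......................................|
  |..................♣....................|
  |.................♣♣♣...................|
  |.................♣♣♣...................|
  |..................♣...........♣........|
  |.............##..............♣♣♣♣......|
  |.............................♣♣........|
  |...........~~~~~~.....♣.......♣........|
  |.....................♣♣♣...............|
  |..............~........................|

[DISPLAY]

                                       
                                       
                                       
.....................♣...........^^^...
....................♣.♣♣...###.....^...
....................♣.♣.....#....^^....
.....................♣.................
.......................................
.......................................
.......................................
.......................................
.......................................
.......................................
.......................................
...................@...................
.......................................
.......................................
..................♣....................
.................♣♣♣...................
.................♣♣♣...................
..................♣...........♣........
.............##..............♣♣♣♣......
.............................♣♣........
...........~~~~~~.....♣.......♣........
.....................♣♣♣...............
..............~........................
                                       
                                       


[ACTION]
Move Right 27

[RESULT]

                                       
                                       
                                       
..♣...........^^^...                   
.♣.♣♣...###.....^...                   
.♣.♣.....#....^^....                   
..♣.................                   
....................                   
....................                   
....................                   
....................                   
....................                   
....................                   
....................                   
...................@                   
....................                   
....................                   
....................                   
♣...................                   
♣...................                   
...........♣........                   
..........♣♣♣♣......                   
..........♣♣........                   
...♣.......♣........                   
..♣♣♣...............                   
....................                   
                                       
                                       


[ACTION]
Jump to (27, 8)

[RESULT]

                                       
                                       
                                       
                                       
                                       
                                       
.............♣...........^^^...        
............♣.♣♣...###.....^...        
............♣.♣.....#....^^....        
.............♣.................        
...............................        
...............................        
...............................        
...............................        
...................@...........        
...............................        
...............................        
...............................        
...............................        
...............................        
..........♣....................        
.........♣♣♣...................        
.........♣♣♣...................        
..........♣...........♣........        
.....##..............♣♣♣♣......        
.....................♣♣........        
...~~~~~~.....♣.......♣........        
.............♣♣♣...............        


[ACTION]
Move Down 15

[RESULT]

...............................        
...............................        
...............................        
...............................        
...............................        
...............................        
..........♣....................        
.........♣♣♣...................        
.........♣♣♣...................        
..........♣...........♣........        
.....##..............♣♣♣♣......        
.....................♣♣........        
...~~~~~~.....♣.......♣........        
.............♣♣♣...............        
......~............@...........        
                                       
                                       
                                       
                                       
                                       
                                       
                                       
                                       
                                       
                                       
                                       
                                       
                                       


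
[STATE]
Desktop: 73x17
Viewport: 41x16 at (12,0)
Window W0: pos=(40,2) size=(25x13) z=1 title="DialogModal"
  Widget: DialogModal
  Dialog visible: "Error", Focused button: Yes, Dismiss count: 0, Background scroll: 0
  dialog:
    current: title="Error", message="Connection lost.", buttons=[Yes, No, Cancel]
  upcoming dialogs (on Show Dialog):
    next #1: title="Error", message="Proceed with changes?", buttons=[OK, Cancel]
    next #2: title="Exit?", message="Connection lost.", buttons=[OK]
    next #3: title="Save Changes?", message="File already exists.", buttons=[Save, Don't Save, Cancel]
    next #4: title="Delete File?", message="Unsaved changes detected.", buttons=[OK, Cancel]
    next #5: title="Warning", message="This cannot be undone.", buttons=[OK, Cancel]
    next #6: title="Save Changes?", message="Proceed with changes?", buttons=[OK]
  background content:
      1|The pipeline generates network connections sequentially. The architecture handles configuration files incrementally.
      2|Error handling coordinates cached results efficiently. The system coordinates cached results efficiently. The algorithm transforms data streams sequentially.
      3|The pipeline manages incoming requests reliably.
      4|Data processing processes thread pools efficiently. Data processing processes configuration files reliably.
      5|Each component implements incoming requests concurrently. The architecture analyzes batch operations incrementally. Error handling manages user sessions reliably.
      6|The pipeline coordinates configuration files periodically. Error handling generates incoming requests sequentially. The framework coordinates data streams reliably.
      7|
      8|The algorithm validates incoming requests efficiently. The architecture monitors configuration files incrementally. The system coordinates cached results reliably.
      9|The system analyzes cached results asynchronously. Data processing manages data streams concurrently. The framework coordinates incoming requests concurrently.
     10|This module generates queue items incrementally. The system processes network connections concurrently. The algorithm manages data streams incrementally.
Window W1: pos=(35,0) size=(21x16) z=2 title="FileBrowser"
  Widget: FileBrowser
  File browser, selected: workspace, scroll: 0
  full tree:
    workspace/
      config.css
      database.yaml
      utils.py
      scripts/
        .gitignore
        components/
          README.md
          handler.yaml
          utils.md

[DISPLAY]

                       ┏━━━━━━━━━━━━━━━━━
                       ┃ FileBrowser     
                       ┠─────────────────
                       ┃> [-] workspace/ 
                       ┃    config.css   
                       ┃    database.yaml
                       ┃    utils.py     
                       ┃    [+] scripts/ 
                       ┃                 
                       ┃                 
                       ┃                 
                       ┃                 
                       ┃                 
                       ┃                 
                       ┃                 
                       ┗━━━━━━━━━━━━━━━━━


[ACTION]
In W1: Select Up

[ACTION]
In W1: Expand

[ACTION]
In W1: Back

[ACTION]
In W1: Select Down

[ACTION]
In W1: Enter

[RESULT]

                       ┏━━━━━━━━━━━━━━━━━
                       ┃ FileBrowser     
                       ┠─────────────────
                       ┃  [-] workspace/ 
                       ┃  > config.css   
                       ┃    database.yaml
                       ┃    utils.py     
                       ┃    [+] scripts/ 
                       ┃                 
                       ┃                 
                       ┃                 
                       ┃                 
                       ┃                 
                       ┃                 
                       ┃                 
                       ┗━━━━━━━━━━━━━━━━━


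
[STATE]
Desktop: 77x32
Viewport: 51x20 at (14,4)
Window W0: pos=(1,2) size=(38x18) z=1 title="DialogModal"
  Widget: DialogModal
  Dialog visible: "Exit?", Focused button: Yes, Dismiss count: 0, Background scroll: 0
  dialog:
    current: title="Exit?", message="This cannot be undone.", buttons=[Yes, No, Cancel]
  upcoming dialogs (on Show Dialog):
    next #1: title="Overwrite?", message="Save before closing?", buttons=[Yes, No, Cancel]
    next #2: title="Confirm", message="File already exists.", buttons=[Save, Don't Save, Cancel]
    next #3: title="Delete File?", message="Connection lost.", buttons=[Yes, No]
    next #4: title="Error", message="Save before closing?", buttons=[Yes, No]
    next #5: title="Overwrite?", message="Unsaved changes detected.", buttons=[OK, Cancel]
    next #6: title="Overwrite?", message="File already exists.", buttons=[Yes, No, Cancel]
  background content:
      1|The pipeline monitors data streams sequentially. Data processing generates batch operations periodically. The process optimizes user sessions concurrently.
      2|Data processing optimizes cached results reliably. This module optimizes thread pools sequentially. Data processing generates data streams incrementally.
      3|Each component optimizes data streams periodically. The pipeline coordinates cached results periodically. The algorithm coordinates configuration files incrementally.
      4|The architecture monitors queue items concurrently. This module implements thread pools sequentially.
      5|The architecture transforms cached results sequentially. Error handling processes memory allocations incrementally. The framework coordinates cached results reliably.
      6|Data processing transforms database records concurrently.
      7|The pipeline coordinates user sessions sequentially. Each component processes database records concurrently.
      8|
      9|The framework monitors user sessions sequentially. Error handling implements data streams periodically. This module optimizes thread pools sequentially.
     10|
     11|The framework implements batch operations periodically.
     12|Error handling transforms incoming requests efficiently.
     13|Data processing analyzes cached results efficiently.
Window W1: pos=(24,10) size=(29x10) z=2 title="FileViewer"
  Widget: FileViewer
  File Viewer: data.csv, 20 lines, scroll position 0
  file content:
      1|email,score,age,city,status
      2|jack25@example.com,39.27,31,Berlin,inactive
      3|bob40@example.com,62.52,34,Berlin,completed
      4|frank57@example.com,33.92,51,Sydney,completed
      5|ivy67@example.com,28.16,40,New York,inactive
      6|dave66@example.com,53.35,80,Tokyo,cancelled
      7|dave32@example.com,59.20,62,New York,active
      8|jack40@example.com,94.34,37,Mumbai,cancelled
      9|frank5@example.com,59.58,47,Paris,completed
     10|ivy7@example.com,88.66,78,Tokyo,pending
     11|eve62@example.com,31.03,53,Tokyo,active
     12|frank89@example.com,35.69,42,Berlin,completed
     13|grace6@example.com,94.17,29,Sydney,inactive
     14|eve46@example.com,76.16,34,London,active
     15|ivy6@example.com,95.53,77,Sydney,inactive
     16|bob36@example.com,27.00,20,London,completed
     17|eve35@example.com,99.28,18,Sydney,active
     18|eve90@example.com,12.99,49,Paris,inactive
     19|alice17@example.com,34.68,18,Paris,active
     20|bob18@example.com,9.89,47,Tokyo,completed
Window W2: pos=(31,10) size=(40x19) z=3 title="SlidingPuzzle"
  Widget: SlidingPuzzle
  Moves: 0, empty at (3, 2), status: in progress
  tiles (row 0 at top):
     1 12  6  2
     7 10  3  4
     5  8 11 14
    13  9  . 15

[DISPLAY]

────────────────────────┨                          
 monitors data streams s┃                          
ing optimizes cached res┃                          
nt optimizes data stream┃                          
ture monitors queue item┃                          
──────────────────┐hed r┃                          
   Exit?  ┏━━━━━━┏━━━━━━━━━━━━━━━━━━━━━━━━━━━━━━━━━
cannot be ┃ FileV┃ SlidingPuzzle                   
]  No   Ca┠──────┠─────────────────────────────────
──────────┃email,┃┌────┬────┬────┬────┐            
          ┃jack25┃│  1 │ 12 │  6 │  2 │            
k implemen┃bob40@┃├────┼────┼────┼────┤            
ng transfo┃frank5┃│  7 │ 10 │  3 │  4 │            
ing analyz┃ivy67@┃├────┼────┼────┼────┤            
          ┃dave66┃│  5 │  8 │ 11 │ 14 │            
━━━━━━━━━━┗━━━━━━┃├────┼────┼────┼────┤            
                 ┃│ 13 │  9 │    │ 15 │            
                 ┃└────┴────┴────┴────┘            
                 ┃Moves: 0                         
                 ┃                                 


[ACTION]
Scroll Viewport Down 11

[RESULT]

]  No   Ca┠──────┠─────────────────────────────────
──────────┃email,┃┌────┬────┬────┬────┐            
          ┃jack25┃│  1 │ 12 │  6 │  2 │            
k implemen┃bob40@┃├────┼────┼────┼────┤            
ng transfo┃frank5┃│  7 │ 10 │  3 │  4 │            
ing analyz┃ivy67@┃├────┼────┼────┼────┤            
          ┃dave66┃│  5 │  8 │ 11 │ 14 │            
━━━━━━━━━━┗━━━━━━┃├────┼────┼────┼────┤            
                 ┃│ 13 │  9 │    │ 15 │            
                 ┃└────┴────┴────┴────┘            
                 ┃Moves: 0                         
                 ┃                                 
                 ┃                                 
                 ┃                                 
                 ┃                                 
                 ┃                                 
                 ┗━━━━━━━━━━━━━━━━━━━━━━━━━━━━━━━━━
                                                   
                                                   
                                                   


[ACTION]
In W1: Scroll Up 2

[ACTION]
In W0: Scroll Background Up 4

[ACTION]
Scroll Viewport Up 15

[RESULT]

                                                   
                                                   
━━━━━━━━━━━━━━━━━━━━━━━━┓                          
                        ┃                          
────────────────────────┨                          
 monitors data streams s┃                          
ing optimizes cached res┃                          
nt optimizes data stream┃                          
ture monitors queue item┃                          
──────────────────┐hed r┃                          
   Exit?  ┏━━━━━━┏━━━━━━━━━━━━━━━━━━━━━━━━━━━━━━━━━
cannot be ┃ FileV┃ SlidingPuzzle                   
]  No   Ca┠──────┠─────────────────────────────────
──────────┃email,┃┌────┬────┬────┬────┐            
          ┃jack25┃│  1 │ 12 │  6 │  2 │            
k implemen┃bob40@┃├────┼────┼────┼────┤            
ng transfo┃frank5┃│  7 │ 10 │  3 │  4 │            
ing analyz┃ivy67@┃├────┼────┼────┼────┤            
          ┃dave66┃│  5 │  8 │ 11 │ 14 │            
━━━━━━━━━━┗━━━━━━┃├────┼────┼────┼────┤            


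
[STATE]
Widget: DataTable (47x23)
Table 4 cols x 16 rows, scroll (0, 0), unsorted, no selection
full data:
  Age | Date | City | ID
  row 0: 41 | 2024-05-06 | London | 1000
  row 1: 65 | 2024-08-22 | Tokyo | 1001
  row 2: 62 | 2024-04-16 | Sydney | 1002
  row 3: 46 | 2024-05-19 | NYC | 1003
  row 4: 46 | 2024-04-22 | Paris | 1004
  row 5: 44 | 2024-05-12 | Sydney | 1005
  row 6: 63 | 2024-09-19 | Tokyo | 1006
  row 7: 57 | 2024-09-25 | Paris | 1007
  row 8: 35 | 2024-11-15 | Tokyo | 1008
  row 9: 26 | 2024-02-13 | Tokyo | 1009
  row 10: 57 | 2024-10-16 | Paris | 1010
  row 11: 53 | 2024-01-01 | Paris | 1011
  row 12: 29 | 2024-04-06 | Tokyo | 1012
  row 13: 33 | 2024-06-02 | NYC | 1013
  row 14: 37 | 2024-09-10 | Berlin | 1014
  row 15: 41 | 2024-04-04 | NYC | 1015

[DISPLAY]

Age│Date      │City  │ID                       
───┼──────────┼──────┼────                     
41 │2024-05-06│London│1000                     
65 │2024-08-22│Tokyo │1001                     
62 │2024-04-16│Sydney│1002                     
46 │2024-05-19│NYC   │1003                     
46 │2024-04-22│Paris │1004                     
44 │2024-05-12│Sydney│1005                     
63 │2024-09-19│Tokyo │1006                     
57 │2024-09-25│Paris │1007                     
35 │2024-11-15│Tokyo │1008                     
26 │2024-02-13│Tokyo │1009                     
57 │2024-10-16│Paris │1010                     
53 │2024-01-01│Paris │1011                     
29 │2024-04-06│Tokyo │1012                     
33 │2024-06-02│NYC   │1013                     
37 │2024-09-10│Berlin│1014                     
41 │2024-04-04│NYC   │1015                     
                                               
                                               
                                               
                                               
                                               


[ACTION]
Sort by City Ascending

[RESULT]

Age│Date      │City ▲│ID                       
───┼──────────┼──────┼────                     
37 │2024-09-10│Berlin│1014                     
41 │2024-05-06│London│1000                     
46 │2024-05-19│NYC   │1003                     
33 │2024-06-02│NYC   │1013                     
41 │2024-04-04│NYC   │1015                     
46 │2024-04-22│Paris │1004                     
57 │2024-09-25│Paris │1007                     
57 │2024-10-16│Paris │1010                     
53 │2024-01-01│Paris │1011                     
62 │2024-04-16│Sydney│1002                     
44 │2024-05-12│Sydney│1005                     
65 │2024-08-22│Tokyo │1001                     
63 │2024-09-19│Tokyo │1006                     
35 │2024-11-15│Tokyo │1008                     
26 │2024-02-13│Tokyo │1009                     
29 │2024-04-06│Tokyo │1012                     
                                               
                                               
                                               
                                               
                                               


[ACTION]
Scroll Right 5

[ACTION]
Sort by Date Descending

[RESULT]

Age│Date     ▼│City  │ID                       
───┼──────────┼──────┼────                     
35 │2024-11-15│Tokyo │1008                     
57 │2024-10-16│Paris │1010                     
57 │2024-09-25│Paris │1007                     
63 │2024-09-19│Tokyo │1006                     
37 │2024-09-10│Berlin│1014                     
65 │2024-08-22│Tokyo │1001                     
33 │2024-06-02│NYC   │1013                     
46 │2024-05-19│NYC   │1003                     
44 │2024-05-12│Sydney│1005                     
41 │2024-05-06│London│1000                     
46 │2024-04-22│Paris │1004                     
62 │2024-04-16│Sydney│1002                     
29 │2024-04-06│Tokyo │1012                     
41 │2024-04-04│NYC   │1015                     
26 │2024-02-13│Tokyo │1009                     
53 │2024-01-01│Paris │1011                     
                                               
                                               
                                               
                                               
                                               


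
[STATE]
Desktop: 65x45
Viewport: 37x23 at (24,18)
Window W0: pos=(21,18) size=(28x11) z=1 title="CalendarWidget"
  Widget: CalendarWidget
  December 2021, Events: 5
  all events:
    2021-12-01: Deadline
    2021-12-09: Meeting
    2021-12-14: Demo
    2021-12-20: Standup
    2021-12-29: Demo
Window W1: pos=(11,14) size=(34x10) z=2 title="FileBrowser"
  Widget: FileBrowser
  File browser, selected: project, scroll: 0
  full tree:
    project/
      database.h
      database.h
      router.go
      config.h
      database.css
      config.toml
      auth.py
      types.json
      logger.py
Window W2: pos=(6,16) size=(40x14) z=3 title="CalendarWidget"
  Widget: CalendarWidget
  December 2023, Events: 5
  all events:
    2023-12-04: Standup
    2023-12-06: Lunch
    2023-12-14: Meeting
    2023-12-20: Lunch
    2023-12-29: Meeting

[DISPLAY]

─────────────────────┨━━┓            
ber 2023             ┃  ┃            
 Su                  ┃──┨            
  3                  ┃  ┃            
 9 10                ┃  ┃            
6 17                 ┃  ┃            
3 24                 ┃  ┃            
0 31                 ┃  ┃            
                     ┃  ┃            
                     ┃  ┃            
                     ┃━━┛            
━━━━━━━━━━━━━━━━━━━━━┛               
                                     
                                     
                                     
                                     
                                     
                                     
                                     
                                     
                                     
                                     
                                     


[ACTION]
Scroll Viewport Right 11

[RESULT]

─────────────────┨━━┓                
2023             ┃  ┃                
                 ┃──┨                
                 ┃  ┃                
0                ┃  ┃                
                 ┃  ┃                
                 ┃  ┃                
                 ┃  ┃                
                 ┃  ┃                
                 ┃  ┃                
                 ┃━━┛                
━━━━━━━━━━━━━━━━━┛                   
                                     
                                     
                                     
                                     
                                     
                                     
                                     
                                     
                                     
                                     
                                     


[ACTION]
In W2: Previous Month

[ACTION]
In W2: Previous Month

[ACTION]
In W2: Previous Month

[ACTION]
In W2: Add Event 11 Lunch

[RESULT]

─────────────────┨━━┓                
 2023            ┃  ┃                
                 ┃──┨                
                 ┃  ┃                
                 ┃  ┃                
                 ┃  ┃                
                 ┃  ┃                
                 ┃  ┃                
                 ┃  ┃                
                 ┃  ┃                
                 ┃━━┛                
━━━━━━━━━━━━━━━━━┛                   
                                     
                                     
                                     
                                     
                                     
                                     
                                     
                                     
                                     
                                     
                                     
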